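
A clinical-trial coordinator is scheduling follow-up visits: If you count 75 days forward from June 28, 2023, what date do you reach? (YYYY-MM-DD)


Start: 2023-06-28
Adding 75 days
Days remaining in June: 2
After June: 73 days still to add
July 2023: 31 days, 42 remaining
August 2023: 31 days, 11 remaining
September 2023 has 30 days, need 11
Result: 2023-09-11

2023-09-11


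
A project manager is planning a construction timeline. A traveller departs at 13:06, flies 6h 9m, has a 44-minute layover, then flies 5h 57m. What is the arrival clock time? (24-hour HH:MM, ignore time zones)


Depart: 13:06
Leg 1: +369 min -> 19:15
Layover: +44 min -> 19:59
Leg 2: +357 min -> 01:56
Total travel: 770 minutes = 12h 50m
Arrival: 01:56

01:56


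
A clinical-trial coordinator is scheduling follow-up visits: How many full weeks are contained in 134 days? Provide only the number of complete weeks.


Total days: 134
Days per week: 7
Division: 134 / 7 = 19 remainder 1
Complete weeks: 19
Remaining days: 1

19


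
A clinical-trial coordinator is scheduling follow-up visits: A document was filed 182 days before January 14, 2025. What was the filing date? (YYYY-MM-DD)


Start: 2025-01-14
Subtracting 182 days
Days already passed in January: 14
After going back through January: 168 more days to subtract
December 2024: 31 days, 137 remaining
November 2024: 30 days, 107 remaining
October 2024: 31 days, 76 remaining
September 2024: 30 days, 46 remaining
Result: 2024-07-16

2024-07-16


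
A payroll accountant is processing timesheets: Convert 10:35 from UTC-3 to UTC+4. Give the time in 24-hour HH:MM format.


Local time: 10:35 at UTC-3 (offset -3h)
Target zone: UTC+4 (offset 4h)
Difference: 4 - (-3) = 7 hours
Calculation: 10 + (7) = 17
Result: 17:35

17:35


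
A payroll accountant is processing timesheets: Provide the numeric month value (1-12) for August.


Calendar month order:
7. July
8. August <--
9. September
August is month number 8

8


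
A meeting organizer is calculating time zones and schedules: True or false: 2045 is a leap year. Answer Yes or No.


Year: 2045
Divisible by 4? 2045 / 4 = 511.25 -> No
Not divisible by 4, so NOT a leap year

No


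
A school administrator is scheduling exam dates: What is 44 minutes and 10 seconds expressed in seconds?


Minutes: 44
Extra seconds: 10
Seconds per minute: 60
Minutes to seconds: 44 x 60 = 2640
Total: 2640 + 10 = 2650

2650


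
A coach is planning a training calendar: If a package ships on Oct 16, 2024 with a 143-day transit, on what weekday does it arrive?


Start: 2024-10-16 (Wednesday)
Step 1 - find target date: add 143 days
  2024-10-16 + 143 days = 2025-03-08
Step 2 - day of week:
  143 mod 7 = 3
  Wednesday + 3 days -> Saturday
Result: Saturday (2025-03-08)

Saturday


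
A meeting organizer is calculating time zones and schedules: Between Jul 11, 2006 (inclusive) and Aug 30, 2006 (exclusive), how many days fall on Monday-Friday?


Start: 2006-07-11 (Tuesday)
End (exclusive): 2006-08-30 (Wednesday)
Total calendar days: 50
Full weeks: 50 // 7 = 7 -> 35 weekdays
Remaining 1 days starting on Tuesday:
  Tue(w) -> 1 weekdays
Total business days: 35 + 1 = 36

36


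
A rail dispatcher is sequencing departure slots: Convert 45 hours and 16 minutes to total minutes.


Hours: 45
Extra minutes: 16
Minutes per hour: 60
Hours to minutes: 45 x 60 = 2700
Total: 2700 + 16 = 2716

2716


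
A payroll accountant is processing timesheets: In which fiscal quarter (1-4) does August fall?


Month: August (month 8)
Q1: January-March (months 1-3)
Q2: April-June (months 4-6)
Q3: July-September (months 7-9)
Q4: October-December (months 10-12)
Month 8 falls in Q3

3


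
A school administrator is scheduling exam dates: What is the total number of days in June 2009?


Month: June
Year: 2009
June is a 30-day month
Total: 30 days

30


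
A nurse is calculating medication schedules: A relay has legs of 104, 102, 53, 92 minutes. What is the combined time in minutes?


Durations: 104, 102, 53, 92
Running sum: 104
+ 102 = 206
+ 53 = 259
+ 92 = 351
Total duration: 351 minutes
That is 5 hours and 51 minutes

351


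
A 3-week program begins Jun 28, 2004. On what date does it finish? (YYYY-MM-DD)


Start: 2004-06-28
Weeks to add: 3
Convert to days: 3 x 7 = 21 days
Add 21 days to 2004-06-28
Result: 2004-07-19

2004-07-19


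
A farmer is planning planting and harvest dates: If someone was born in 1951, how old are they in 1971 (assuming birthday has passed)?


Birth year: 1951
Current year: 1971
Age = current year - birth year
Age = 1971 - 1951 = 20

20


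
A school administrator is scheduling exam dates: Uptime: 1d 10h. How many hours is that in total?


Days: 1
Extra hours: 10
Hours per day: 24
Days to hours: 1 x 24 = 24
Total: 24 + 10 = 34

34


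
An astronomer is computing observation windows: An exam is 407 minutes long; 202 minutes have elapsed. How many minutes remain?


Total budget: 407 minutes
Time used: 202 minutes
Remaining: 407 - 202 = 205 minutes
Percent used: 49.6%
Percent remaining: 50.4%

205


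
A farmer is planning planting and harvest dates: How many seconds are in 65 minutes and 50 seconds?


Minutes: 65
Seconds: 50
Convert minutes to seconds: 65 x 60 = 3900
Add remaining seconds: 3900 + 50 = 3950

3950


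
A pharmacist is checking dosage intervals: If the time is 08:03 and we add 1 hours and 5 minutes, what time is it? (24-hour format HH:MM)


Start time: 08:03
Adding: 1 hours 5 minutes
Minutes: 3 + 5 = 8
Hours: 8 + 1 + 0 = 9
Result: 09:08

09:08


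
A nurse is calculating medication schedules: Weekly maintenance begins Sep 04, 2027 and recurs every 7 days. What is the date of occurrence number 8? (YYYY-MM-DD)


First occurrence: 2027-09-04 (occurrence 1)
Each occurrence is 7 days after the previous.
Occurrence 8 is 7 weeks after the first.
7 weeks = 49 days
2027-09-04 + 49 days = 2027-10-23

2027-10-23


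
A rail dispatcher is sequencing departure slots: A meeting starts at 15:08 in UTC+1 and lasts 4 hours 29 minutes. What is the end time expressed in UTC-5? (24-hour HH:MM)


Start: 15:08 in UTC+1
Step 1 - add duration:
  minutes: 8 + 29 = 37
  hours: 15 + 4 + 0 = 19
  end in UTC+1: 19:37
Step 2 - convert UTC+1 -> UTC-5:
  offset difference: -5 - (1) = -6 hours
  19 + (-6) = 13 -> mod 24 = 13
Result: 13:37 in UTC-5

13:37


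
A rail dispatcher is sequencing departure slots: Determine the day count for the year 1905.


Year: 1905
Check leap year rules:
Divisible by 4? No
1905 is not a leap year
Days: 365

365


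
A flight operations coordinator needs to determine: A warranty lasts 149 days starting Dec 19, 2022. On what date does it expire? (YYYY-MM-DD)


Start: 2022-12-19
Adding 149 days
Days remaining in December: 12
After December: 137 days still to add
January 2023: 31 days, 106 remaining
February 2023: 28 days, 78 remaining
March 2023: 31 days, 47 remaining
April 2023: 30 days, 17 remaining
Result: 2023-05-17

2023-05-17


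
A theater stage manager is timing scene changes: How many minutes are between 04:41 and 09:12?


Start time: 04:41 = 281 minutes from midnight
End time: 09:12 = 552 minutes from midnight
Difference: 552 - 281 = 271 minutes
That is 4 hours and 31 minutes

271


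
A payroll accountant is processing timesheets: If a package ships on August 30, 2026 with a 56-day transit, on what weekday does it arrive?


Start: 2026-08-30 (Sunday)
Step 1 - find target date: add 56 days
  2026-08-30 + 56 days = 2026-10-25
Step 2 - day of week:
  56 mod 7 = 0
  Sunday + 0 days -> Sunday
Result: Sunday (2026-10-25)

Sunday


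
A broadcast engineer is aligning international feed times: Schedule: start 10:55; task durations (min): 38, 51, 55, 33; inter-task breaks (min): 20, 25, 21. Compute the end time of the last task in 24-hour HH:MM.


Start: 10:55 = 655 min from midnight
  after task 1 (38 min): 11:33
  after break (20 min): 11:53
  after task 2 (51 min): 12:44
  after break (25 min): 13:09
  after task 3 (55 min): 14:04
  after break (21 min): 14:25
  after task 4 (33 min): 14:58
Total elapsed: 243 minutes
End time: 14:58

14:58


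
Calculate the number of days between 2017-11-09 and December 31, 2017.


Start: November 09, 2017
End: December 31, 2017
Days left in November: 21
December: 31
Sum of remaining months: 31
Total: 21 + 31 = 52

52


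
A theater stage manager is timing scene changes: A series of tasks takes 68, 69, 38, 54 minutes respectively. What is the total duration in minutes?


Durations: 68, 69, 38, 54
Running sum: 68
+ 69 = 137
+ 38 = 175
+ 54 = 229
Total duration: 229 minutes
That is 3 hours and 49 minutes

229


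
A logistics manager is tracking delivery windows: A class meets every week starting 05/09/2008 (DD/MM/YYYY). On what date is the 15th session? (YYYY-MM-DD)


First occurrence: 2008-09-05 (occurrence 1)
Each occurrence is 7 days after the previous.
Occurrence 15 is 14 weeks after the first.
14 weeks = 98 days
2008-09-05 + 98 days = 2008-12-12

2008-12-12


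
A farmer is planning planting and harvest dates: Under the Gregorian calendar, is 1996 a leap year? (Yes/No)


Year: 1996
Divisible by 4? 1996 / 4 = 499.0 -> Yes
Divisible by 100? 1996 / 100 = 19.96 -> No
Divisible by 4 but not 100, so it IS a leap year

Yes


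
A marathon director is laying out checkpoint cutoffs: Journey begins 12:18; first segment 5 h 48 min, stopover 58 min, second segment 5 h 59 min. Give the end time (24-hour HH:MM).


Depart: 12:18
Leg 1: +348 min -> 18:06
Layover: +58 min -> 19:04
Leg 2: +359 min -> 01:03
Total travel: 765 minutes = 12h 45m
Arrival: 01:03

01:03


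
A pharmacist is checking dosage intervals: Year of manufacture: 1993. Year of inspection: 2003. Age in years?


Birth year: 1993
Current year: 2003
Age = current year - birth year
Age = 2003 - 1993 = 10

10


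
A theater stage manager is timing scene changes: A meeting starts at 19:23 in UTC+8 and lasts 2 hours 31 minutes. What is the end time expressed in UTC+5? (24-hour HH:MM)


Start: 19:23 in UTC+8
Step 1 - add duration:
  minutes: 23 + 31 = 54
  hours: 19 + 2 + 0 = 21
  end in UTC+8: 21:54
Step 2 - convert UTC+8 -> UTC+5:
  offset difference: 5 - (8) = -3 hours
  21 + (-3) = 18 -> mod 24 = 18
Result: 18:54 in UTC+5

18:54


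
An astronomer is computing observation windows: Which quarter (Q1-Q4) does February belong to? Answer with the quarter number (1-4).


Month: February (month 2)
Q1: January-March (months 1-3)
Q2: April-June (months 4-6)
Q3: July-September (months 7-9)
Q4: October-December (months 10-12)
Month 2 falls in Q1

1


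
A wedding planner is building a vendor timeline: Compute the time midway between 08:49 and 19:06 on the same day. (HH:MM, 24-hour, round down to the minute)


Start time: 08:49 = 529 minutes from midnight
End time: 19:06 = 1146 minutes from midnight
Sum: 529 + 1146 = 1675
Midpoint: 1675 / 2 = 837 minutes
Convert: 837 / 60 = 13 hours, 57 minutes
Result: 13:57

13:57


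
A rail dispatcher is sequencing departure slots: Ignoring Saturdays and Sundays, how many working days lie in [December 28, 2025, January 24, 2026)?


Start: 2025-12-28 (Sunday)
End (exclusive): 2026-01-24 (Saturday)
Total calendar days: 27
Full weeks: 27 // 7 = 3 -> 15 weekdays
Remaining 6 days starting on Sunday:
  Sun(-), Mon(w), Tue(w), Wed(w), Thu(w), Fri(w) -> 5 weekdays
Total business days: 15 + 5 = 20

20


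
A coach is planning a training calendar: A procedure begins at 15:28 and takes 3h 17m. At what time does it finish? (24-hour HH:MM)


Start time: 15:28
Adding: 3 hours 17 minutes
Minutes: 28 + 17 = 45
Hours: 15 + 3 + 0 = 18
Result: 18:45

18:45


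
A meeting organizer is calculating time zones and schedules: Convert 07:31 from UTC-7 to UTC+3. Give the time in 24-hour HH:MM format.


Local time: 07:31 at UTC-7 (offset -7h)
Target zone: UTC+3 (offset 3h)
Difference: 3 - (-7) = 10 hours
Calculation: 7 + (10) = 17
Result: 17:31

17:31


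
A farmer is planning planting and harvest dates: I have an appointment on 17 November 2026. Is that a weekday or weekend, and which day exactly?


Date: 2026-11-17
January 1, 2026 is a Thursday
Day of year: 321
Offset from Jan 1: 320 days
320 mod 7 = 5
Result: Tuesday

Tuesday


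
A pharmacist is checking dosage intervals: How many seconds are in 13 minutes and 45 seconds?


Minutes: 13
Extra seconds: 45
Seconds per minute: 60
Minutes to seconds: 13 x 60 = 780
Total: 780 + 45 = 825

825


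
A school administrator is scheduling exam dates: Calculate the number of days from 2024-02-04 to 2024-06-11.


Start date: 2024-02-04
End date: 2024-06-11
Feb 2024: +26 days
Mar 2024: +31 days
Apr 2024: +30 days
May 2024: +31 days
Jun 2024: +10 days
Total: 128 days

128


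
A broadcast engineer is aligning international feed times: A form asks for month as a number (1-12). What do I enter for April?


Calendar month order:
3. March
4. April <--
5. May
April is month number 4

4


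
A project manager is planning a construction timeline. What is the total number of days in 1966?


Year: 1966
Check leap year rules:
Divisible by 4? No
1966 is not a leap year
Days: 365

365


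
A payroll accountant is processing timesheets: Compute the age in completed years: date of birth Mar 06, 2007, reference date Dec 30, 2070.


Birth: 2007-03-06
Reference: 2070-12-30
Year difference: 2070 - 2007 = 63
Has birthday (03-06) occurred by 12-30? Yes
Age in full years: 63

63


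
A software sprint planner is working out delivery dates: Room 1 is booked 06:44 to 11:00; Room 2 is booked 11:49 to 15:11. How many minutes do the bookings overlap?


Interval A: [404, 660] minutes from midnight
Interval B: [709, 911] minutes from midnight
Overlap start = max(404, 709) = 709
Overlap end = min(660, 911) = 660
End <= start, so the intervals do not overlap: 0 minutes

0


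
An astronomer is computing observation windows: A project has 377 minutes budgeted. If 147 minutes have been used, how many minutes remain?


Total budget: 377 minutes
Time used: 147 minutes
Remaining: 377 - 147 = 230 minutes
Percent used: 39.0%
Percent remaining: 61.0%

230


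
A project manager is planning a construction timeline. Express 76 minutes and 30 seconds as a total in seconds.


Minutes: 76
Seconds: 30
Convert minutes to seconds: 76 x 60 = 4560
Add remaining seconds: 4560 + 30 = 4590

4590


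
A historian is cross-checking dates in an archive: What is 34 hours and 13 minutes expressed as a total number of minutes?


Hours: 34
Minutes: 13
Convert hours to minutes: 34 x 60 = 2040
Add remaining minutes: 2040 + 13 = 2053

2053


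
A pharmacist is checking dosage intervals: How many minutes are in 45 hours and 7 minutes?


Hours: 45
Extra minutes: 7
Minutes per hour: 60
Hours to minutes: 45 x 60 = 2700
Total: 2700 + 7 = 2707

2707


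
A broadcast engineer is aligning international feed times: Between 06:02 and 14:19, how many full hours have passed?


Start: 06:02
End: 14:19
Hour difference: 14 - 6 = 8 hours
Minute difference: 19 - 2 = 17 minutes
Total minutes: 497
Complete hours: 497 / 60 = 8 (remainder 17)

8


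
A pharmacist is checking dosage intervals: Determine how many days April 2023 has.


Month: April
Year: 2023
April is a 30-day month
Total: 30 days

30


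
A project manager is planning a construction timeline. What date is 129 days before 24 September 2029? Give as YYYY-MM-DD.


Start: 2029-09-24
Subtracting 129 days
Days already passed in September: 24
After going back through September: 105 more days to subtract
August 2029: 31 days, 74 remaining
July 2029: 31 days, 43 remaining
June 2029: 30 days, 13 remaining
May 2029 has 31 days, need 13
Result: 2029-05-18

2029-05-18


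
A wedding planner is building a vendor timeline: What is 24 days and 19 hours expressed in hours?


Days: 24
Extra hours: 19
Hours per day: 24
Days to hours: 24 x 24 = 576
Total: 576 + 19 = 595

595


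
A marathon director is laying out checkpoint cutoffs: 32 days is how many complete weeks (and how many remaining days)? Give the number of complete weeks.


Total days: 32
Days per week: 7
Division: 32 / 7 = 4 remainder 4
Complete weeks: 4
Remaining days: 4

4


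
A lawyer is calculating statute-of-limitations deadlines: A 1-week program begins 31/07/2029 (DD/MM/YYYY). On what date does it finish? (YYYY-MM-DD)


Start: 2029-07-31
Weeks to add: 1
Convert to days: 1 x 7 = 7 days
Add 7 days to 2029-07-31
Result: 2029-08-07

2029-08-07


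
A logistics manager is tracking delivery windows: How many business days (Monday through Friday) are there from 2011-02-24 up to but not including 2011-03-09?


Start: 2011-02-24 (Thursday)
End (exclusive): 2011-03-09 (Wednesday)
Total calendar days: 13
Full weeks: 13 // 7 = 1 -> 5 weekdays
Remaining 6 days starting on Thursday:
  Thu(w), Fri(w), Sat(-), Sun(-), Mon(w), Tue(w) -> 4 weekdays
Total business days: 5 + 4 = 9

9


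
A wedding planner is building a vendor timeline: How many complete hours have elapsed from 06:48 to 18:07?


Start: 06:48
End: 18:07
Hour difference: 18 - 6 = 12 hours
Minute difference: 7 - 48 = -41 minutes
Total minutes: 679
Complete hours: 679 / 60 = 11 (remainder 19)

11


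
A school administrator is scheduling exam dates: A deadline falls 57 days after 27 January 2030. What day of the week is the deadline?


Start: 2030-01-27 (Sunday)
Step 1 - find target date: add 57 days
  2030-01-27 + 57 days = 2030-03-25
Step 2 - day of week:
  57 mod 7 = 1
  Sunday + 1 days -> Monday
Result: Monday (2030-03-25)

Monday


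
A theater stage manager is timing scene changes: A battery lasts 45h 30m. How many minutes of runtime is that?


Hours: 45
Extra minutes: 30
Minutes per hour: 60
Hours to minutes: 45 x 60 = 2700
Total: 2700 + 30 = 2730

2730


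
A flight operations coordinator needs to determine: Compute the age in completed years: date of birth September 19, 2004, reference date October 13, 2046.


Birth: 2004-09-19
Reference: 2046-10-13
Year difference: 2046 - 2004 = 42
Has birthday (09-19) occurred by 10-13? Yes
Age in full years: 42

42


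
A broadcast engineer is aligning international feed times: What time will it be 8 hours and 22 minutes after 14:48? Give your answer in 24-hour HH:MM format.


Start time: 14:48
Adding: 8 hours 22 minutes
Minutes: 48 + 22 = 70
Minute overflow: 70 >= 60, so carry 1 hour, minutes = 10
Hours: 14 + 8 + 1 = 23
Result: 23:10

23:10


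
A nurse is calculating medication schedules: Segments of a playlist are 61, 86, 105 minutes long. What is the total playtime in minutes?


Durations: 61, 86, 105
Running sum: 61
+ 86 = 147
+ 105 = 252
Total duration: 252 minutes
That is 4 hours and 12 minutes

252


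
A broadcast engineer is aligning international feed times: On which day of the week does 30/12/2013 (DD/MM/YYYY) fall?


Date: 2013-12-30
January 1, 2013 is a Tuesday
Day of year: 364
Offset from Jan 1: 363 days
363 mod 7 = 6
Result: Monday

Monday


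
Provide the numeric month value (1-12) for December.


Calendar month order:
11. November
12. December <--
December is month number 12

12


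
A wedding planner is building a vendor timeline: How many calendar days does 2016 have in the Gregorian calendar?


Year: 2016
Check leap year rules:
Divisible by 4? Yes
Divisible by 100? No
2016 is a leap year
Days: 366

366


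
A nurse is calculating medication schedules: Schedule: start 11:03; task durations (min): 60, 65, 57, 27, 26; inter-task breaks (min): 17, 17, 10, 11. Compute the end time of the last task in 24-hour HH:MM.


Start: 11:03 = 663 min from midnight
  after task 1 (60 min): 12:03
  after break (17 min): 12:20
  after task 2 (65 min): 13:25
  after break (17 min): 13:42
  after task 3 (57 min): 14:39
  after break (10 min): 14:49
  after task 4 (27 min): 15:16
  after break (11 min): 15:27
  after task 5 (26 min): 15:53
Total elapsed: 290 minutes
End time: 15:53

15:53


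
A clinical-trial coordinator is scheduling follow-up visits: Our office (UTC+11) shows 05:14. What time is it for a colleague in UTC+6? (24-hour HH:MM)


Local time: 05:14 at UTC+11 (offset 11h)
Target zone: UTC+6 (offset 6h)
Difference: 6 - (11) = -5 hours
Calculation: 5 + (-5) = 0
Result: 00:14

00:14


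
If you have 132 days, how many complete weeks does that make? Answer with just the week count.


Total days: 132
Days per week: 7
Division: 132 / 7 = 18 remainder 6
Complete weeks: 18
Remaining days: 6

18


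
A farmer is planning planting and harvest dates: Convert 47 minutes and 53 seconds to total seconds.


Minutes: 47
Extra seconds: 53
Seconds per minute: 60
Minutes to seconds: 47 x 60 = 2820
Total: 2820 + 53 = 2873

2873


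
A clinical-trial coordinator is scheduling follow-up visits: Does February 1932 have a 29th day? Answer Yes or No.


Year: 1932
Divisible by 4? 1932 / 4 = 483.0 -> Yes
Divisible by 100? 1932 / 100 = 19.32 -> No
Divisible by 4 but not 100, so it IS a leap year

Yes


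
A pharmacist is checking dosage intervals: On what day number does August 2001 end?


Month: August
Year: 2001
August is a 31-day month
Total: 31 days

31


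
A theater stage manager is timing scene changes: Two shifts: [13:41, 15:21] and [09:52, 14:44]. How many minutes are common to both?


Interval A: [821, 921] minutes from midnight
Interval B: [592, 884] minutes from midnight
Overlap start = max(821, 592) = 821
Overlap end = min(921, 884) = 884
Overlap = 884 - 821 = 63 minutes

63


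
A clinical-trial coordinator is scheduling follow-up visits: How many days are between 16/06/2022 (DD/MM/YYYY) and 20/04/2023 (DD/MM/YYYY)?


Start date: 2022-06-16
End date: 2023-04-20
Jun 2022: +15 days
Jul 2022: +31 days
Aug 2022: +31 days
... (8 more months)
Total: 308 days

308


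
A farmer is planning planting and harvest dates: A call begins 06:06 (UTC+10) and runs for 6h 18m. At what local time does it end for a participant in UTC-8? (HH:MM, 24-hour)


Start: 06:06 in UTC+10
Step 1 - add duration:
  minutes: 6 + 18 = 24
  hours: 6 + 6 + 0 = 12
  end in UTC+10: 12:24
Step 2 - convert UTC+10 -> UTC-8:
  offset difference: -8 - (10) = -18 hours
  12 + (-18) = -6 -> mod 24 = 18
Result: 18:24 in UTC-8

18:24


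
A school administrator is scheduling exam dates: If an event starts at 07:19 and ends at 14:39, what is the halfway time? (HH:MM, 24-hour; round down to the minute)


Start time: 07:19 = 439 minutes from midnight
End time: 14:39 = 879 minutes from midnight
Sum: 439 + 879 = 1318
Midpoint: 1318 / 2 = 659 minutes
Convert: 659 / 60 = 10 hours, 59 minutes
Result: 10:59

10:59


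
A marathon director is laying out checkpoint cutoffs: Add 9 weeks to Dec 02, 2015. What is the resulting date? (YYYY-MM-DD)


Start: 2015-12-02
Weeks to add: 9
Convert to days: 9 x 7 = 63 days
Add 63 days to 2015-12-02
Result: 2016-02-03

2016-02-03


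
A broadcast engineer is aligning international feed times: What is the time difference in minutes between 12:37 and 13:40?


Start time: 12:37 = 757 minutes from midnight
End time: 13:40 = 820 minutes from midnight
Difference: 820 - 757 = 63 minutes
That is 1 hours and 3 minutes

63


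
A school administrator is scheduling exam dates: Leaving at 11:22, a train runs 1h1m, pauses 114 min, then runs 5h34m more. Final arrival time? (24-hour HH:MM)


Depart: 11:22
Leg 1: +61 min -> 12:23
Layover: +114 min -> 14:17
Leg 2: +334 min -> 19:51
Total travel: 509 minutes = 8h 29m
Arrival: 19:51

19:51


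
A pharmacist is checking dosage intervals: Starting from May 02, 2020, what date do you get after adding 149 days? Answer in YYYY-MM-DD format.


Start: 2020-05-02
Adding 149 days
Days remaining in May: 29
After May: 120 days still to add
June 2020: 30 days, 90 remaining
July 2020: 31 days, 59 remaining
August 2020: 31 days, 28 remaining
September 2020 has 30 days, need 28
Result: 2020-09-28

2020-09-28


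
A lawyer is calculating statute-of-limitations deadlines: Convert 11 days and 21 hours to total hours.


Days: 11
Extra hours: 21
Hours per day: 24
Days to hours: 11 x 24 = 264
Total: 264 + 21 = 285

285


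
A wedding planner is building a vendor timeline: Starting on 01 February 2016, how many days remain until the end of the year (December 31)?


Start: February 01, 2016
End: December 31, 2016
Days left in February: 28
March: 31
April: 30
May: 31
June: 30
... plus remaining months
Sum of remaining months: 306
Total: 28 + 306 = 334

334


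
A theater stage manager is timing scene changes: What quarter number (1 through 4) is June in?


Month: June (month 6)
Q1: January-March (months 1-3)
Q2: April-June (months 4-6)
Q3: July-September (months 7-9)
Q4: October-December (months 10-12)
Month 6 falls in Q2

2


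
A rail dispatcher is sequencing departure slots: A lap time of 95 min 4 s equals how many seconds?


Minutes: 95
Seconds: 4
Convert minutes to seconds: 95 x 60 = 5700
Add remaining seconds: 5700 + 4 = 5704

5704


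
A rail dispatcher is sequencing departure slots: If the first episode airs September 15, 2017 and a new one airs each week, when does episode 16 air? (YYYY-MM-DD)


First occurrence: 2017-09-15 (occurrence 1)
Each occurrence is 7 days after the previous.
Occurrence 16 is 15 weeks after the first.
15 weeks = 105 days
2017-09-15 + 105 days = 2017-12-29

2017-12-29


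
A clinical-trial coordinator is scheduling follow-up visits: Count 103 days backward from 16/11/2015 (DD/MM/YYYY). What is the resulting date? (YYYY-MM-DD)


Start: 2015-11-16
Subtracting 103 days
Days already passed in November: 16
After going back through November: 87 more days to subtract
October 2015: 31 days, 56 remaining
September 2015: 30 days, 26 remaining
August 2015 has 31 days, need 26
Result: 2015-08-05

2015-08-05


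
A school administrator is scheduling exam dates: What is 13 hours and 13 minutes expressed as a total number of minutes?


Hours: 13
Minutes: 13
Convert hours to minutes: 13 x 60 = 780
Add remaining minutes: 780 + 13 = 793

793


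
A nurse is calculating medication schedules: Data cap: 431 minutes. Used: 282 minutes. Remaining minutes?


Total budget: 431 minutes
Time used: 282 minutes
Remaining: 431 - 282 = 149 minutes
Percent used: 65.4%
Percent remaining: 34.6%

149


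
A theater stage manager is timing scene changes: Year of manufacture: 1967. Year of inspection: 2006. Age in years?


Birth year: 1967
Current year: 2006
Age = current year - birth year
Age = 2006 - 1967 = 39

39


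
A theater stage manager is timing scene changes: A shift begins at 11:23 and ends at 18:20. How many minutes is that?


Start time: 11:23 = 683 minutes from midnight
End time: 18:20 = 1100 minutes from midnight
Difference: 1100 - 683 = 417 minutes
That is 6 hours and 57 minutes

417


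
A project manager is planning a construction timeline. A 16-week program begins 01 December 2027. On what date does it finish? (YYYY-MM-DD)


Start: 2027-12-01
Weeks to add: 16
Convert to days: 16 x 7 = 112 days
Add 112 days to 2027-12-01
Result: 2028-03-22

2028-03-22


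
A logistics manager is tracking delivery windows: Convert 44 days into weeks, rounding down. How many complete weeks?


Total days: 44
Days per week: 7
Division: 44 / 7 = 6 remainder 2
Complete weeks: 6
Remaining days: 2

6


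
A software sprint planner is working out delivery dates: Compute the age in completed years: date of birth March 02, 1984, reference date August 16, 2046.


Birth: 1984-03-02
Reference: 2046-08-16
Year difference: 2046 - 1984 = 62
Has birthday (03-02) occurred by 08-16? Yes
Age in full years: 62

62


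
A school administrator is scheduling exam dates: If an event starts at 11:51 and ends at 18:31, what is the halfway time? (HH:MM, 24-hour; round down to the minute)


Start time: 11:51 = 711 minutes from midnight
End time: 18:31 = 1111 minutes from midnight
Sum: 711 + 1111 = 1822
Midpoint: 1822 / 2 = 911 minutes
Convert: 911 / 60 = 15 hours, 11 minutes
Result: 15:11

15:11


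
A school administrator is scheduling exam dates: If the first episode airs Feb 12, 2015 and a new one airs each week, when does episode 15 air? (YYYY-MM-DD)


First occurrence: 2015-02-12 (occurrence 1)
Each occurrence is 7 days after the previous.
Occurrence 15 is 14 weeks after the first.
14 weeks = 98 days
2015-02-12 + 98 days = 2015-05-21

2015-05-21


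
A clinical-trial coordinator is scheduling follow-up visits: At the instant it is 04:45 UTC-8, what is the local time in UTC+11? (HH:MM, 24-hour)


Local time: 04:45 at UTC-8 (offset -8h)
Target zone: UTC+11 (offset 11h)
Difference: 11 - (-8) = 19 hours
Calculation: 4 + (19) = 23
Result: 23:45

23:45


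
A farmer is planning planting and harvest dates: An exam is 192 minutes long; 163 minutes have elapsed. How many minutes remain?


Total budget: 192 minutes
Time used: 163 minutes
Remaining: 192 - 163 = 29 minutes
Percent used: 84.9%
Percent remaining: 15.1%

29


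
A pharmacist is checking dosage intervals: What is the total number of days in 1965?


Year: 1965
Check leap year rules:
Divisible by 4? No
1965 is not a leap year
Days: 365

365


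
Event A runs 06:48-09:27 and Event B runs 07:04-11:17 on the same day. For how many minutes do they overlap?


Interval A: [408, 567] minutes from midnight
Interval B: [424, 677] minutes from midnight
Overlap start = max(408, 424) = 424
Overlap end = min(567, 677) = 567
Overlap = 567 - 424 = 143 minutes

143


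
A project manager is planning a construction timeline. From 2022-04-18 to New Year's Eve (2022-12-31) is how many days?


Start: April 18, 2022
End: December 31, 2022
Days left in April: 12
May: 31
June: 30
July: 31
August: 31
... plus remaining months
Sum of remaining months: 245
Total: 12 + 245 = 257

257


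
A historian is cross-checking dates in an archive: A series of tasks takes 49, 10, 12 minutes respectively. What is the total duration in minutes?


Durations: 49, 10, 12
Running sum: 49
+ 10 = 59
+ 12 = 71
Total duration: 71 minutes
That is 1 hours and 11 minutes

71


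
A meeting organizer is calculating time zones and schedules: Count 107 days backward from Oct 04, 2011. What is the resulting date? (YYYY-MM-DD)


Start: 2011-10-04
Subtracting 107 days
Days already passed in October: 4
After going back through October: 103 more days to subtract
September 2011: 30 days, 73 remaining
August 2011: 31 days, 42 remaining
July 2011: 31 days, 11 remaining
June 2011 has 30 days, need 11
Result: 2011-06-19

2011-06-19


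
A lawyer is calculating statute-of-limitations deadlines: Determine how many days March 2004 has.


Month: March
Year: 2004
March is a 31-day month
Total: 31 days

31


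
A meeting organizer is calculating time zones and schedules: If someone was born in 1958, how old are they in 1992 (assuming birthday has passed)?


Birth year: 1958
Current year: 1992
Age = current year - birth year
Age = 1992 - 1958 = 34

34


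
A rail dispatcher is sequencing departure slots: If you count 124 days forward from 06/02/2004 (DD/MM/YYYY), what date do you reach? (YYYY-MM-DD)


Start: 2004-02-06
Adding 124 days
Days remaining in February: 23
After February: 101 days still to add
March 2004: 31 days, 70 remaining
April 2004: 30 days, 40 remaining
May 2004: 31 days, 9 remaining
June 2004 has 30 days, need 9
Result: 2004-06-09

2004-06-09


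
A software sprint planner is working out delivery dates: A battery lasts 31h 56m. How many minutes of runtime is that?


Hours: 31
Extra minutes: 56
Minutes per hour: 60
Hours to minutes: 31 x 60 = 1860
Total: 1860 + 56 = 1916

1916


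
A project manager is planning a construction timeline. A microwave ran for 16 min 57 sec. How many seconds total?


Minutes: 16
Extra seconds: 57
Seconds per minute: 60
Minutes to seconds: 16 x 60 = 960
Total: 960 + 57 = 1017

1017


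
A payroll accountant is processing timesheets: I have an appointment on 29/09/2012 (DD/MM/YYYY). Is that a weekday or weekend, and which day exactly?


Date: 2012-09-29
January 1, 2012 is a Sunday
Day of year: 273
Offset from Jan 1: 272 days
272 mod 7 = 6
Result: Saturday

Saturday


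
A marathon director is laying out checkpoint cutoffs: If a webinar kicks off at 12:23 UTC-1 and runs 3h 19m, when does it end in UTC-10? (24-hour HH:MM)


Start: 12:23 in UTC-1
Step 1 - add duration:
  minutes: 23 + 19 = 42
  hours: 12 + 3 + 0 = 15
  end in UTC-1: 15:42
Step 2 - convert UTC-1 -> UTC-10:
  offset difference: -10 - (-1) = -9 hours
  15 + (-9) = 6 -> mod 24 = 6
Result: 06:42 in UTC-10

06:42


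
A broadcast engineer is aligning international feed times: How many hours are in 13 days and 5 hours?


Days: 13
Extra hours: 5
Hours per day: 24
Days to hours: 13 x 24 = 312
Total: 312 + 5 = 317

317


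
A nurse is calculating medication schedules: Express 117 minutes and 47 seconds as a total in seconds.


Minutes: 117
Seconds: 47
Convert minutes to seconds: 117 x 60 = 7020
Add remaining seconds: 7020 + 47 = 7067

7067


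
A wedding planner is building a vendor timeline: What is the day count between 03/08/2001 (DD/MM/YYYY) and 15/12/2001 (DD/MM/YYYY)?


Start date: 2001-08-03
End date: 2001-12-15
Aug 2001: +29 days
Sep 2001: +30 days
Oct 2001: +31 days
Nov 2001: +30 days
Dec 2001: +14 days
Total: 134 days

134


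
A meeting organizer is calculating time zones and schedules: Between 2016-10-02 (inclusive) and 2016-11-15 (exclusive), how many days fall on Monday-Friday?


Start: 2016-10-02 (Sunday)
End (exclusive): 2016-11-15 (Tuesday)
Total calendar days: 44
Full weeks: 44 // 7 = 6 -> 30 weekdays
Remaining 2 days starting on Sunday:
  Sun(-), Mon(w) -> 1 weekdays
Total business days: 30 + 1 = 31

31


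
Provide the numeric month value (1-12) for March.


Calendar month order:
2. February
3. March <--
4. April
March is month number 3

3


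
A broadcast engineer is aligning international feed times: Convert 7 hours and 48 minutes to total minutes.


Hours: 7
Minutes: 48
Convert hours to minutes: 7 x 60 = 420
Add remaining minutes: 420 + 48 = 468

468


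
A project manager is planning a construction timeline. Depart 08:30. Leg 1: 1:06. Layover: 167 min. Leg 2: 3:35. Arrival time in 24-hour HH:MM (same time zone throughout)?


Depart: 08:30
Leg 1: +66 min -> 09:36
Layover: +167 min -> 12:23
Leg 2: +215 min -> 15:58
Total travel: 448 minutes = 7h 28m
Arrival: 15:58

15:58


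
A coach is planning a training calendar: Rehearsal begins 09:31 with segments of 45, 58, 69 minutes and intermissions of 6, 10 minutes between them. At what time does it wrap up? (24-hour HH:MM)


Start: 09:31 = 571 min from midnight
  after task 1 (45 min): 10:16
  after break (6 min): 10:22
  after task 2 (58 min): 11:20
  after break (10 min): 11:30
  after task 3 (69 min): 12:39
Total elapsed: 188 minutes
End time: 12:39

12:39


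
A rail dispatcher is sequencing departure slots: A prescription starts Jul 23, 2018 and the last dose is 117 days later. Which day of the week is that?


Start: 2018-07-23 (Monday)
Step 1 - find target date: add 117 days
  2018-07-23 + 117 days = 2018-11-17
Step 2 - day of week:
  117 mod 7 = 5
  Monday + 5 days -> Saturday
Result: Saturday (2018-11-17)

Saturday


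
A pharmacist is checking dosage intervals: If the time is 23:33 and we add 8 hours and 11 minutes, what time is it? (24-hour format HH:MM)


Start time: 23:33
Adding: 8 hours 11 minutes
Minutes: 33 + 11 = 44
Hours: 23 + 8 + 0 = 31
Hour wraparound: 31 mod 24 = 7
Result: 07:44

07:44


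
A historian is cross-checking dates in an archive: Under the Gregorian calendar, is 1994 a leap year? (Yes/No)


Year: 1994
Divisible by 4? 1994 / 4 = 498.5 -> No
Not divisible by 4, so NOT a leap year

No


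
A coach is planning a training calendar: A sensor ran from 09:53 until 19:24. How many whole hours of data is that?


Start: 09:53
End: 19:24
Hour difference: 19 - 9 = 10 hours
Minute difference: 24 - 53 = -29 minutes
Total minutes: 571
Complete hours: 571 / 60 = 9 (remainder 31)

9


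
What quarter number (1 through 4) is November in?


Month: November (month 11)
Q1: January-March (months 1-3)
Q2: April-June (months 4-6)
Q3: July-September (months 7-9)
Q4: October-December (months 10-12)
Month 11 falls in Q4

4


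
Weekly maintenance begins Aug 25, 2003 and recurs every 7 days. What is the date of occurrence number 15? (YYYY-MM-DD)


First occurrence: 2003-08-25 (occurrence 1)
Each occurrence is 7 days after the previous.
Occurrence 15 is 14 weeks after the first.
14 weeks = 98 days
2003-08-25 + 98 days = 2003-12-01

2003-12-01


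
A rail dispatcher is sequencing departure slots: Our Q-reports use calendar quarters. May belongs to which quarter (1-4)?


Month: May (month 5)
Q1: January-March (months 1-3)
Q2: April-June (months 4-6)
Q3: July-September (months 7-9)
Q4: October-December (months 10-12)
Month 5 falls in Q2

2


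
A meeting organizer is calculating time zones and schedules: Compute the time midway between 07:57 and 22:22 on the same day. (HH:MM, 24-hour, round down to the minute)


Start time: 07:57 = 477 minutes from midnight
End time: 22:22 = 1342 minutes from midnight
Sum: 477 + 1342 = 1819
Midpoint: 1819 / 2 = 909 minutes
Convert: 909 / 60 = 15 hours, 9 minutes
Result: 15:09

15:09


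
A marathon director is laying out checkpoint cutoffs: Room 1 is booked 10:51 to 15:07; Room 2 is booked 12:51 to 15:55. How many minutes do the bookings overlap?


Interval A: [651, 907] minutes from midnight
Interval B: [771, 955] minutes from midnight
Overlap start = max(651, 771) = 771
Overlap end = min(907, 955) = 907
Overlap = 907 - 771 = 136 minutes

136


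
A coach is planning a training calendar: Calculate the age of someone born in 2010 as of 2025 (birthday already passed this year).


Birth year: 2010
Current year: 2025
Age = current year - birth year
Age = 2025 - 2010 = 15

15


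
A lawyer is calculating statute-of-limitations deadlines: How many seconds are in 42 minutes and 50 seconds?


Minutes: 42
Extra seconds: 50
Seconds per minute: 60
Minutes to seconds: 42 x 60 = 2520
Total: 2520 + 50 = 2570

2570


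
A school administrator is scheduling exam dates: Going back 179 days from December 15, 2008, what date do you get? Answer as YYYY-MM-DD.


Start: 2008-12-15
Subtracting 179 days
Days already passed in December: 15
After going back through December: 164 more days to subtract
November 2008: 30 days, 134 remaining
October 2008: 31 days, 103 remaining
September 2008: 30 days, 73 remaining
August 2008: 31 days, 42 remaining
Result: 2008-06-19

2008-06-19


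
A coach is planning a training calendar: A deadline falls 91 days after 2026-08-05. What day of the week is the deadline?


Start: 2026-08-05 (Wednesday)
Step 1 - find target date: add 91 days
  2026-08-05 + 91 days = 2026-11-04
Step 2 - day of week:
  91 mod 7 = 0
  Wednesday + 0 days -> Wednesday
Result: Wednesday (2026-11-04)

Wednesday


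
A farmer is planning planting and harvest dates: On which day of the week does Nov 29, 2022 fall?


Date: 2022-11-29
January 1, 2022 is a Saturday
Day of year: 333
Offset from Jan 1: 332 days
332 mod 7 = 3
Result: Tuesday

Tuesday


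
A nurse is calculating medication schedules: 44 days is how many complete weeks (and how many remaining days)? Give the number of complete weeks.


Total days: 44
Days per week: 7
Division: 44 / 7 = 6 remainder 2
Complete weeks: 6
Remaining days: 2

6


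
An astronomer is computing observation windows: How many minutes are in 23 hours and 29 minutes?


Hours: 23
Minutes: 29
Convert hours to minutes: 23 x 60 = 1380
Add remaining minutes: 1380 + 29 = 1409

1409


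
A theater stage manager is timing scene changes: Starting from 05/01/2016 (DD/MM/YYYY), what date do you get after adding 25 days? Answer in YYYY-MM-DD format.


Start: 2016-01-05
Adding 25 days
Days remaining in January: 26
Result: 2016-01-30

2016-01-30
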